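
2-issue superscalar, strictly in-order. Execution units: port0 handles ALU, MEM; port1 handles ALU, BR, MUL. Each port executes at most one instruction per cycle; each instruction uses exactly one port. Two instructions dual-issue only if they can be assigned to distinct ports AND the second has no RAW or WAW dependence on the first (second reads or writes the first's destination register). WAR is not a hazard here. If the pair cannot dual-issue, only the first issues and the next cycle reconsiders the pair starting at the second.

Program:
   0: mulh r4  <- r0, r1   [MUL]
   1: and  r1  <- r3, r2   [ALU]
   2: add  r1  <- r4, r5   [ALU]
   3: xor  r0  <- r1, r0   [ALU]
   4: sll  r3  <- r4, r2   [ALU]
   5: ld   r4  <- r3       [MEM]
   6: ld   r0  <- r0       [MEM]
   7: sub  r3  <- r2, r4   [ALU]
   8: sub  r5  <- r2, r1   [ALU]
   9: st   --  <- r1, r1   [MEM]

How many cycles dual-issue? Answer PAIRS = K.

  cy0 -> i0,i1 (mulh.MUL;and.ALU) pair
  cy1 -> i2 (add.ALU) RAW r1
  cy2 -> i3,i4 (xor.ALU;sll.ALU) pair
  cy3 -> i5 (ld.MEM) no-port MEM/MEM
  cy4 -> i6,i7 (ld.MEM;sub.ALU) pair
  cy5 -> i8,i9 (sub.ALU;st.MEM) pair

PAIRS = 4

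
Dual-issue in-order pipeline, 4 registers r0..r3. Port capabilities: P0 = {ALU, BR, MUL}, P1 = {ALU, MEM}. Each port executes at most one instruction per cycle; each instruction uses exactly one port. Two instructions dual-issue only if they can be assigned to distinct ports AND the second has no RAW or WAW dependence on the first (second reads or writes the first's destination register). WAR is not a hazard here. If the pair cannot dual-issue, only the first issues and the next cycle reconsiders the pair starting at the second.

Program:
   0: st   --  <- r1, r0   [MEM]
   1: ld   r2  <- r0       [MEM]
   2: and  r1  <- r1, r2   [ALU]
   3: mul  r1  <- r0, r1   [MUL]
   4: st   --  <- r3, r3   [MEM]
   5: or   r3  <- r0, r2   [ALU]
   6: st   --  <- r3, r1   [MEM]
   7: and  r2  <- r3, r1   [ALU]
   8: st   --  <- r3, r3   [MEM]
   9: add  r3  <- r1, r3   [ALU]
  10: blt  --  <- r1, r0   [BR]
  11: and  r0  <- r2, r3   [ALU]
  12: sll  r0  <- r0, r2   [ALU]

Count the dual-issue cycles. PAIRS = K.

PAIRS = 4

0. st.MEM @i0  | no-port MEM/MEM
1. ld.MEM @i1  | RAW r2
2. and.ALU @i2  | RAW+WAW r1
3. mul.MUL/st.MEM @i3&i4  | dual
4. or.ALU @i5  | RAW r3
5. st.MEM/and.ALU @i6&i7  | dual
6. st.MEM/add.ALU @i8&i9  | dual
7. blt.BR/and.ALU @i10&i11  | dual
8. sll.ALU @i12  | tail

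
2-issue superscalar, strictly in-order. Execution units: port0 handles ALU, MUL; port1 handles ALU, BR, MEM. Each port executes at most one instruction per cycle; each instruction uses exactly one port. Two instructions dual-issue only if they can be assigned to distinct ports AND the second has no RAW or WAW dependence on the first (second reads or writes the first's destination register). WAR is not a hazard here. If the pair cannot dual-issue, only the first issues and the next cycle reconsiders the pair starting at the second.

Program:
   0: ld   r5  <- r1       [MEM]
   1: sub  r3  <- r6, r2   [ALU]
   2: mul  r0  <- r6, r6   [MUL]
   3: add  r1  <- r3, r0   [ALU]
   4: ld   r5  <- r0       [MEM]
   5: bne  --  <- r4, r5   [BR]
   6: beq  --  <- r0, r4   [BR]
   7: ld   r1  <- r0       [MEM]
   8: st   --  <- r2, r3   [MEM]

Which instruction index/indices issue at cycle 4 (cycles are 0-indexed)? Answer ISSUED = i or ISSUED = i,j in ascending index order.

0. ld sub @i0&i1  | dual
1. mul @i2  | RAW r0
2. add ld @i3&i4  | dual
3. bne @i5  | no-port BR/BR
4. beq @i6  | no-port BR/MEM
5. ld @i7  | no-port MEM/MEM
6. st @i8  | tail

ISSUED = 6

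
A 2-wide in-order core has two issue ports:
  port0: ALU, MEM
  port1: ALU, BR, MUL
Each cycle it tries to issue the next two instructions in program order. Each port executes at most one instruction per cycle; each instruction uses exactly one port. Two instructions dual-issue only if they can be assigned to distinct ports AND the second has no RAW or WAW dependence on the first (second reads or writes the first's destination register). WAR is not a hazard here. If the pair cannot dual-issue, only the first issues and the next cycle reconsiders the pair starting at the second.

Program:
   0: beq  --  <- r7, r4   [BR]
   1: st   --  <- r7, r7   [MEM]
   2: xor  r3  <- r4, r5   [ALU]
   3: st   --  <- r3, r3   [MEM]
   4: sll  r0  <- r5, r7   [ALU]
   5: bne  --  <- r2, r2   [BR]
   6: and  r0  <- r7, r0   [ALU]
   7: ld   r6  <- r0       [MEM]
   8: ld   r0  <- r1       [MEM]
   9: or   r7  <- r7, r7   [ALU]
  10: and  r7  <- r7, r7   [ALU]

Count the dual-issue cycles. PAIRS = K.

[0] i0&i1  beq st  -- dual
[1] i2  xor  -- RAW r3
[2] i3&i4  st sll  -- dual
[3] i5&i6  bne and  -- dual
[4] i7  ld  -- no-port MEM/MEM
[5] i8&i9  ld or  -- dual
[6] i10  and  -- tail

PAIRS = 4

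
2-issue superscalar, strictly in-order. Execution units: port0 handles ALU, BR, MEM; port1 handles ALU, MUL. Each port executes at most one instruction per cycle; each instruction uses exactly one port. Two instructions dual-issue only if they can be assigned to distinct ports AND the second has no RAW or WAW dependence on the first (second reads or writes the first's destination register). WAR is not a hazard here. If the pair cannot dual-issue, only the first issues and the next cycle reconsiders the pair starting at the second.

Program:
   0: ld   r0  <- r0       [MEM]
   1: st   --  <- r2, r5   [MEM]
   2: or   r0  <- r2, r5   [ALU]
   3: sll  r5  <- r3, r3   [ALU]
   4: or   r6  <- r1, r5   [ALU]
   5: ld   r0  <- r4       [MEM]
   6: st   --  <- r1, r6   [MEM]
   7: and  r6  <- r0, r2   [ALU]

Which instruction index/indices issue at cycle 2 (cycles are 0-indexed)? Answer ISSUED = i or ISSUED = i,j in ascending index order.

ISSUED = 3

t=0 i0:ld.MEM ; no-port MEM/MEM
t=1 i1&i2:st.MEM or.ALU ; pair
t=2 i3:sll.ALU ; RAW r5
t=3 i4&i5:or.ALU ld.MEM ; pair
t=4 i6&i7:st.MEM and.ALU ; pair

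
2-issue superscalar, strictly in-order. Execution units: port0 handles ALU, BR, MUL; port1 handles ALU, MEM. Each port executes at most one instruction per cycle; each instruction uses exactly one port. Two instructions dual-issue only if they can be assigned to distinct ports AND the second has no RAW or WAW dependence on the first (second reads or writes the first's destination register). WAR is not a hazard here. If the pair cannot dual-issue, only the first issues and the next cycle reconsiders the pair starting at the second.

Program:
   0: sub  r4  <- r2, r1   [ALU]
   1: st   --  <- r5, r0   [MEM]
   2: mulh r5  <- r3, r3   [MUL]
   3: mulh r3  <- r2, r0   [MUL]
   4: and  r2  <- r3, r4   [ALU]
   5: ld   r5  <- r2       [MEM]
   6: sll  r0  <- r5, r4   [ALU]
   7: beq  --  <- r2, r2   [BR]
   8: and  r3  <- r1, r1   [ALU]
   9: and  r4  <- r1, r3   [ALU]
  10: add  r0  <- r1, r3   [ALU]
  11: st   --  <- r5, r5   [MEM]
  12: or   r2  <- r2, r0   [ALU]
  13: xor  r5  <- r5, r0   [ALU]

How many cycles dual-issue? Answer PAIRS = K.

PAIRS = 4

[0] i0+i1  sub.ALU st.MEM  -- 2-wide
[1] i2  mulh.MUL  -- no-port MUL/MUL
[2] i3  mulh.MUL  -- RAW r3
[3] i4  and.ALU  -- RAW r2
[4] i5  ld.MEM  -- RAW r5
[5] i6+i7  sll.ALU beq.BR  -- 2-wide
[6] i8  and.ALU  -- RAW r3
[7] i9+i10  and.ALU add.ALU  -- 2-wide
[8] i11+i12  st.MEM or.ALU  -- 2-wide
[9] i13  xor.ALU  -- tail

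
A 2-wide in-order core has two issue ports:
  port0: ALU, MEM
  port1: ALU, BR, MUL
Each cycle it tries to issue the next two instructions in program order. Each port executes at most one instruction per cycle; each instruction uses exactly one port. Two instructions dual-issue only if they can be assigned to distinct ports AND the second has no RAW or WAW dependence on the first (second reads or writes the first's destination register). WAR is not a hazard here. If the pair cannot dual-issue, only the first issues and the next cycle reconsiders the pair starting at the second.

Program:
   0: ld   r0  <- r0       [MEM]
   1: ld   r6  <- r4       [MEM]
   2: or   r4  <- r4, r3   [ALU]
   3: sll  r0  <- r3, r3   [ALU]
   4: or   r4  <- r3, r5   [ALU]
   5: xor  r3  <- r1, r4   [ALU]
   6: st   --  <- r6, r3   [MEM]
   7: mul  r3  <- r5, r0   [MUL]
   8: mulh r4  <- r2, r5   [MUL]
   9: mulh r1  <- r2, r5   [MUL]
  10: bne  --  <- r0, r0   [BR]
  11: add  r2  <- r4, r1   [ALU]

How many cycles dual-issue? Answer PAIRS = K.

PAIRS = 4

t=0 i0:ld ; no-port MEM/MEM
t=1 i1,i2:ld;or ; dual
t=2 i3,i4:sll;or ; dual
t=3 i5:xor ; RAW r3
t=4 i6,i7:st;mul ; dual
t=5 i8:mulh ; no-port MUL/MUL
t=6 i9:mulh ; no-port MUL/BR
t=7 i10,i11:bne;add ; dual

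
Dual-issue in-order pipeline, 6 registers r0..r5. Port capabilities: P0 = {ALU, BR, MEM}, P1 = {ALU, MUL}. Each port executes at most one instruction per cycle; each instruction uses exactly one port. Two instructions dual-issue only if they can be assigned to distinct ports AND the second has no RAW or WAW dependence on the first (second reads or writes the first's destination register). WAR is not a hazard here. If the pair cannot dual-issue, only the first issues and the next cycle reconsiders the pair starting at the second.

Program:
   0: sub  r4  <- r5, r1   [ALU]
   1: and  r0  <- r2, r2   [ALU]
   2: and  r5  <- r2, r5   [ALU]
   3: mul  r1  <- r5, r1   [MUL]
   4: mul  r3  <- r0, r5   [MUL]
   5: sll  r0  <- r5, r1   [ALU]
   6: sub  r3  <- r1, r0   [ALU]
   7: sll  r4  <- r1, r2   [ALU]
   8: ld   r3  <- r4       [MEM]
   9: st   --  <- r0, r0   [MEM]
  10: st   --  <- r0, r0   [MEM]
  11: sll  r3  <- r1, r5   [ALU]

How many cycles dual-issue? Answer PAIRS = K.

  cy0 -> i0+i1 (sub+and) dual
  cy1 -> i2 (and) RAW r5
  cy2 -> i3 (mul) no-port MUL/MUL
  cy3 -> i4+i5 (mul+sll) dual
  cy4 -> i6+i7 (sub+sll) dual
  cy5 -> i8 (ld) no-port MEM/MEM
  cy6 -> i9 (st) no-port MEM/MEM
  cy7 -> i10+i11 (st+sll) dual

PAIRS = 4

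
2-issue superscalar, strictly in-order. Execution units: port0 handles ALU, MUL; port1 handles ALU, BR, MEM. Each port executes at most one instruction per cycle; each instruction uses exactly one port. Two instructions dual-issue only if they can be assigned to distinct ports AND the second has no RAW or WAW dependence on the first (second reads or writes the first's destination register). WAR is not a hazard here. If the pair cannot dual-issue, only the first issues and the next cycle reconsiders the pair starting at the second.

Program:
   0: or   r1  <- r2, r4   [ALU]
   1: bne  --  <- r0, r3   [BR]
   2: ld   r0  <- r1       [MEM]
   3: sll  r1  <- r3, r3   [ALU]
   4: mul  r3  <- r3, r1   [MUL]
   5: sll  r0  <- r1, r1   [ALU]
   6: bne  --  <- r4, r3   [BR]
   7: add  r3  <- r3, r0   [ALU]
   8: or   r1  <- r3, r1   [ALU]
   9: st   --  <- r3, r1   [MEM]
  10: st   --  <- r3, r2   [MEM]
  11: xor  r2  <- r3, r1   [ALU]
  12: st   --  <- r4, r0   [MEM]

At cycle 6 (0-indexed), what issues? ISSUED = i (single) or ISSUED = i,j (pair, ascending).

ISSUED = 10,11

c0: i0/i1 or;bne  pair
c1: i2/i3 ld;sll  pair
c2: i4/i5 mul;sll  pair
c3: i6/i7 bne;add  pair
c4: i8 or  RAW r1
c5: i9 st  no-port MEM/MEM
c6: i10/i11 st;xor  pair
c7: i12 st  tail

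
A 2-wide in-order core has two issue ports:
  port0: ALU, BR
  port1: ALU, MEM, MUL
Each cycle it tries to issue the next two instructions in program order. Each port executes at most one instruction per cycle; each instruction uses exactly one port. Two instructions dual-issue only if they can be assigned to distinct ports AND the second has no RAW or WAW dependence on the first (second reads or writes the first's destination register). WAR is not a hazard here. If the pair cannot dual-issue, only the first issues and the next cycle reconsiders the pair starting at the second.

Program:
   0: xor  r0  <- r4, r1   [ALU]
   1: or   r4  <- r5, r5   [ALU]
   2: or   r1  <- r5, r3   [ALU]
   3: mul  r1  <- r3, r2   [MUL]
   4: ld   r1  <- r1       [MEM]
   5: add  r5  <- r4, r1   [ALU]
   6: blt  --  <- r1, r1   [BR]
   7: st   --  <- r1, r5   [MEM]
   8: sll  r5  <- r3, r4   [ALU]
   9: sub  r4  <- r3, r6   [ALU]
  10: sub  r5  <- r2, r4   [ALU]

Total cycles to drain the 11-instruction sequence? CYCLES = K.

CYCLES = 8

t=0 i0&i1:xor;or ; dual
t=1 i2:or ; WAW r1
t=2 i3:mul ; no-port MUL/MEM
t=3 i4:ld ; RAW r1
t=4 i5&i6:add;blt ; dual
t=5 i7&i8:st;sll ; dual
t=6 i9:sub ; RAW r4
t=7 i10:sub ; tail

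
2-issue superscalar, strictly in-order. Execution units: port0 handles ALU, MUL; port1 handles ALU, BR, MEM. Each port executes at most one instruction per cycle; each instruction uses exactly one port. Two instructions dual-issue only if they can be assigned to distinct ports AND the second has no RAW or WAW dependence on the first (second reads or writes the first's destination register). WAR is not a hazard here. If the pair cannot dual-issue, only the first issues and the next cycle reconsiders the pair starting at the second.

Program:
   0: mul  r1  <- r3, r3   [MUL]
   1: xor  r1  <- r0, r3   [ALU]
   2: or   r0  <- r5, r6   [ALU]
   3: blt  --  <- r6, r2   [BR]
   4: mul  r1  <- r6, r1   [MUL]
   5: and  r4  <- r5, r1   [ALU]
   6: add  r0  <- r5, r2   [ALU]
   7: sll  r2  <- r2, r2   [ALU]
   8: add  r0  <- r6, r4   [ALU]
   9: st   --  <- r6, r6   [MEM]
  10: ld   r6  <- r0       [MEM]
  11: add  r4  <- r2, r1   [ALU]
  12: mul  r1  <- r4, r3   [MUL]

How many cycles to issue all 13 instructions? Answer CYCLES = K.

  cy0 -> i0 (mul.MUL) WAW r1
  cy1 -> i1&i2 (xor.ALU+or.ALU) dual
  cy2 -> i3&i4 (blt.BR+mul.MUL) dual
  cy3 -> i5&i6 (and.ALU+add.ALU) dual
  cy4 -> i7&i8 (sll.ALU+add.ALU) dual
  cy5 -> i9 (st.MEM) no-port MEM/MEM
  cy6 -> i10&i11 (ld.MEM+add.ALU) dual
  cy7 -> i12 (mul.MUL) tail

CYCLES = 8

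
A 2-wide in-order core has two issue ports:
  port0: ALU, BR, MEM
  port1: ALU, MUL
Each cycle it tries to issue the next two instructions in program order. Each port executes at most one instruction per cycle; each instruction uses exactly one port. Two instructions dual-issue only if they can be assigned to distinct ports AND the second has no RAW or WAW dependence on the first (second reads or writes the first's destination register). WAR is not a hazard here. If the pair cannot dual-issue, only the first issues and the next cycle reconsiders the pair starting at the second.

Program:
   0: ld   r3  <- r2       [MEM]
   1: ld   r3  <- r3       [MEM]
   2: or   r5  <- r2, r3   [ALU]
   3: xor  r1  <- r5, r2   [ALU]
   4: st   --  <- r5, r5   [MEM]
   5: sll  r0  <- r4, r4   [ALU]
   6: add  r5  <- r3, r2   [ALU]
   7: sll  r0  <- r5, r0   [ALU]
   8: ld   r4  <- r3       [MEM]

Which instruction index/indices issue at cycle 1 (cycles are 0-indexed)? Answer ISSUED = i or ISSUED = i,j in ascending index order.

ISSUED = 1

#0 head=0: ld.MEM i0 no-port MEM/MEM
#1 head=1: ld.MEM i1 RAW r3
#2 head=2: or.ALU i2 RAW r5
#3 head=3: xor.ALU;st.MEM i3,i4 2-wide
#4 head=5: sll.ALU;add.ALU i5,i6 2-wide
#5 head=7: sll.ALU;ld.MEM i7,i8 2-wide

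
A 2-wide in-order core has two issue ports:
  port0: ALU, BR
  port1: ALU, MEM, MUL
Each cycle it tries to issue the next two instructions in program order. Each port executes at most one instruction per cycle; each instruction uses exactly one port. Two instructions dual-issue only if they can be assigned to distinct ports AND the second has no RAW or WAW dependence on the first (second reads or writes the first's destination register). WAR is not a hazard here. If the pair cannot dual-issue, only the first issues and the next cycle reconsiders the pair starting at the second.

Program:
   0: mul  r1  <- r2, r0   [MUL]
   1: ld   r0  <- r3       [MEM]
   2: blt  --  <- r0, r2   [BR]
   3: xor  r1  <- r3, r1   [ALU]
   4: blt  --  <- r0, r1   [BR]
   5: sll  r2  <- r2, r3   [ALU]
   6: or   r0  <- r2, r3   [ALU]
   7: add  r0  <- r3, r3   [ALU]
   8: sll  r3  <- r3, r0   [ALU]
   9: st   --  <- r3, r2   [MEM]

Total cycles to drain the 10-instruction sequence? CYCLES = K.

c0: i0 mul.MUL  no-port MUL/MEM
c1: i1 ld.MEM  RAW r0
c2: i2+i3 blt.BR;xor.ALU  pair
c3: i4+i5 blt.BR;sll.ALU  pair
c4: i6 or.ALU  WAW r0
c5: i7 add.ALU  RAW r0
c6: i8 sll.ALU  RAW r3
c7: i9 st.MEM  tail

CYCLES = 8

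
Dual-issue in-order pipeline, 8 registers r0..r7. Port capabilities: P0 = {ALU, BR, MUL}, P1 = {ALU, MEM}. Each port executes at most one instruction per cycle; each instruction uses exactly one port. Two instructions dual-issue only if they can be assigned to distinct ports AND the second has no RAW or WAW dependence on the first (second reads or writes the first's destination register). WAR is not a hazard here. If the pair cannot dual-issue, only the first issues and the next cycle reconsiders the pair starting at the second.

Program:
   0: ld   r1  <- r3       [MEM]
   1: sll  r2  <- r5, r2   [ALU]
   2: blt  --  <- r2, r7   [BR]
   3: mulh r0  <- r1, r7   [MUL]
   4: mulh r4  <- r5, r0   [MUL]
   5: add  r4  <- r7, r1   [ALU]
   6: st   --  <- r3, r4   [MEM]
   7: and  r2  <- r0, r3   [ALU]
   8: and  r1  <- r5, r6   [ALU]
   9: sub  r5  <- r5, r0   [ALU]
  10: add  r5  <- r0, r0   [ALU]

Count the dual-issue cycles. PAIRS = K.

PAIRS = 3

t=0 i0,i1:ld.MEM+sll.ALU ; dual
t=1 i2:blt.BR ; no-port BR/MUL
t=2 i3:mulh.MUL ; no-port MUL/MUL
t=3 i4:mulh.MUL ; WAW r4
t=4 i5:add.ALU ; RAW r4
t=5 i6,i7:st.MEM+and.ALU ; dual
t=6 i8,i9:and.ALU+sub.ALU ; dual
t=7 i10:add.ALU ; tail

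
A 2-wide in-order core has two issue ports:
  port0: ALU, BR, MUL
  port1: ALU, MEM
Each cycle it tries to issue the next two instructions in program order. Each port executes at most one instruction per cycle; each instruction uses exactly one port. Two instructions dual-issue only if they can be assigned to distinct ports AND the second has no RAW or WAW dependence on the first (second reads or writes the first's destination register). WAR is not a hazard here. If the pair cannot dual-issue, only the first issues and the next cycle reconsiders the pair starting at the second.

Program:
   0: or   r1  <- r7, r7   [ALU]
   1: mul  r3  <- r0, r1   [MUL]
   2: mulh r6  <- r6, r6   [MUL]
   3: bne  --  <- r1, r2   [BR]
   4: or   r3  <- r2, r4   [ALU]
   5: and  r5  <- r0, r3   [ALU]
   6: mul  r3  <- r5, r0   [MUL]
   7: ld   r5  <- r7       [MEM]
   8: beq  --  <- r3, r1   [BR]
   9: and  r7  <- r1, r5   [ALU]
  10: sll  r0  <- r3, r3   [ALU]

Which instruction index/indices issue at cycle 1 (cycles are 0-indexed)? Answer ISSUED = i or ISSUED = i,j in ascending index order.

ISSUED = 1

  cy0 -> i0 (or) RAW r1
  cy1 -> i1 (mul) no-port MUL/MUL
  cy2 -> i2 (mulh) no-port MUL/BR
  cy3 -> i3/i4 (bne+or) pair
  cy4 -> i5 (and) RAW r5
  cy5 -> i6/i7 (mul+ld) pair
  cy6 -> i8/i9 (beq+and) pair
  cy7 -> i10 (sll) tail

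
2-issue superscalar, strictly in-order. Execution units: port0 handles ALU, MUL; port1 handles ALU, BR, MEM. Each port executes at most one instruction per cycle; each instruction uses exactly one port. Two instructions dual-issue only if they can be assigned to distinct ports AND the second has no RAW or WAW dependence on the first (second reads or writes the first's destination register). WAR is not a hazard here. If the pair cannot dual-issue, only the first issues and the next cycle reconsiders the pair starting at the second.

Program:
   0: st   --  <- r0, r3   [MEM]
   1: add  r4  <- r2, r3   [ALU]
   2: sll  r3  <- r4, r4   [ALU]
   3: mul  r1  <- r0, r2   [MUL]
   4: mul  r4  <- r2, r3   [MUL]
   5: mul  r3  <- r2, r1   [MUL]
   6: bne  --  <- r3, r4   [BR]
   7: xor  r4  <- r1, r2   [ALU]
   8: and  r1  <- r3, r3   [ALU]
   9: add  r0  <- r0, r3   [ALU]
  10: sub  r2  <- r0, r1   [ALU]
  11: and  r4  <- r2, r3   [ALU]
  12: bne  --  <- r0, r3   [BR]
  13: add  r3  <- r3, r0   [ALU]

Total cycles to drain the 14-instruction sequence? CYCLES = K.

CYCLES = 9

t=0 i0/i1:st;add ; 2-wide
t=1 i2/i3:sll;mul ; 2-wide
t=2 i4:mul ; no-port MUL/MUL
t=3 i5:mul ; RAW r3
t=4 i6/i7:bne;xor ; 2-wide
t=5 i8/i9:and;add ; 2-wide
t=6 i10:sub ; RAW r2
t=7 i11/i12:and;bne ; 2-wide
t=8 i13:add ; tail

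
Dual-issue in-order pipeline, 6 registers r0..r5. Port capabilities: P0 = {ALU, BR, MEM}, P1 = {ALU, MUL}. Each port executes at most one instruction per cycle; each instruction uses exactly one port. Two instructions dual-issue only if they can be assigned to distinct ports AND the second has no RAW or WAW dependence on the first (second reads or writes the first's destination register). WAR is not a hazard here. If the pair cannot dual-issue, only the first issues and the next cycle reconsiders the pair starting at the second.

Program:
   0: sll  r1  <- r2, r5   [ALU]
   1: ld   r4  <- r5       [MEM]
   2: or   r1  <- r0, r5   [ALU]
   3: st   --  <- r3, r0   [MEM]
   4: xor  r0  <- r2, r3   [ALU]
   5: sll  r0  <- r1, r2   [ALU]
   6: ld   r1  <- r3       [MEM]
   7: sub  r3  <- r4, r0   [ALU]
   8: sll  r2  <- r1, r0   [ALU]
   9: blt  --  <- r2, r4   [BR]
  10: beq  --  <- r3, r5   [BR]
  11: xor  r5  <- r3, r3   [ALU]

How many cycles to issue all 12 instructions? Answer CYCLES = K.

CYCLES = 7

0. sll+ld @i0/i1  | 2-wide
1. or+st @i2/i3  | 2-wide
2. xor @i4  | WAW r0
3. sll+ld @i5/i6  | 2-wide
4. sub+sll @i7/i8  | 2-wide
5. blt @i9  | no-port BR/BR
6. beq+xor @i10/i11  | 2-wide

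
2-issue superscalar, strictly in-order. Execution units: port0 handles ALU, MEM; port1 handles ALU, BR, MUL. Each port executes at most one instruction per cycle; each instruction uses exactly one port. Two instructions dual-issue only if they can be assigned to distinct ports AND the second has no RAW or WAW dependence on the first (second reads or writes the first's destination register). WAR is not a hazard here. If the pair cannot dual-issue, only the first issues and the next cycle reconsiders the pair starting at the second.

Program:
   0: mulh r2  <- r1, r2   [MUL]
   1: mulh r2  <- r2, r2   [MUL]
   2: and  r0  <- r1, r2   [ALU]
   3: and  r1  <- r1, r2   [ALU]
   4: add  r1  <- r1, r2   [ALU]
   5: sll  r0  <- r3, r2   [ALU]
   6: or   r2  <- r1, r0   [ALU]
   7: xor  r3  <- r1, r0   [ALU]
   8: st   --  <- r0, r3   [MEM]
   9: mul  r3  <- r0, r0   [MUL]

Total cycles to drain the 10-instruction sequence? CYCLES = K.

CYCLES = 6

#0 head=0: mulh i0 no-port MUL/MUL
#1 head=1: mulh i1 RAW r2
#2 head=2: and and i2,i3 pair
#3 head=4: add sll i4,i5 pair
#4 head=6: or xor i6,i7 pair
#5 head=8: st mul i8,i9 pair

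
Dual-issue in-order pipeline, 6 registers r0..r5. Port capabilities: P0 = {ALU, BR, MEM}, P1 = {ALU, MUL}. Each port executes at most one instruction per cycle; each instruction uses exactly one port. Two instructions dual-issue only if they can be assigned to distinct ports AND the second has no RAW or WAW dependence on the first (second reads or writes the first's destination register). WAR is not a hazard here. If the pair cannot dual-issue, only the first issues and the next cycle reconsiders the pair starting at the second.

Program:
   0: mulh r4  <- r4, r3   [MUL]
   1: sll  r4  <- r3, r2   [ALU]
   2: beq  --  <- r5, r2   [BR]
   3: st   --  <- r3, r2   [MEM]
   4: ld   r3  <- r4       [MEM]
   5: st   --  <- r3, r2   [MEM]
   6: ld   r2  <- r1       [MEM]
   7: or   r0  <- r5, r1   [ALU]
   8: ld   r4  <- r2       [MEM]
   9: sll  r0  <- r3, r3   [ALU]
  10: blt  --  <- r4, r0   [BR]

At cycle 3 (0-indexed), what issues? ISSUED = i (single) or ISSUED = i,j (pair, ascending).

c0: i0 mulh.MUL  WAW r4
c1: i1/i2 sll.ALU+beq.BR  pair
c2: i3 st.MEM  no-port MEM/MEM
c3: i4 ld.MEM  no-port MEM/MEM
c4: i5 st.MEM  no-port MEM/MEM
c5: i6/i7 ld.MEM+or.ALU  pair
c6: i8/i9 ld.MEM+sll.ALU  pair
c7: i10 blt.BR  tail

ISSUED = 4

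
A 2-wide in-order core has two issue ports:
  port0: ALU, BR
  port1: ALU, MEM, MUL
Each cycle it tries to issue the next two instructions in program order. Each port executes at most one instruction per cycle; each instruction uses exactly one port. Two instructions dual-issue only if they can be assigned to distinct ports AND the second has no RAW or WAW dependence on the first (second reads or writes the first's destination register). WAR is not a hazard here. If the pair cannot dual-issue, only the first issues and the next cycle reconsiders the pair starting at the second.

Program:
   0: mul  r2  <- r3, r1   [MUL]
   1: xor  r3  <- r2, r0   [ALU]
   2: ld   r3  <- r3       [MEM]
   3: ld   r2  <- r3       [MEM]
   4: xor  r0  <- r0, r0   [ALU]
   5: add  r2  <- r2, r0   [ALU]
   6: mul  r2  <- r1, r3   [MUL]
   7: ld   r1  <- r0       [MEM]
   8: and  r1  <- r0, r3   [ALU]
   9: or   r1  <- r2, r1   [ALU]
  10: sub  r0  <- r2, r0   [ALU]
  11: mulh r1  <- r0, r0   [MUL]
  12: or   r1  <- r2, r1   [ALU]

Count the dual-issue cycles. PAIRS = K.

c0: i0 mul.MUL  RAW r2
c1: i1 xor.ALU  RAW+WAW r3
c2: i2 ld.MEM  no-port MEM/MEM
c3: i3+i4 ld.MEM xor.ALU  dual
c4: i5 add.ALU  WAW r2
c5: i6 mul.MUL  no-port MUL/MEM
c6: i7 ld.MEM  WAW r1
c7: i8 and.ALU  RAW+WAW r1
c8: i9+i10 or.ALU sub.ALU  dual
c9: i11 mulh.MUL  RAW+WAW r1
c10: i12 or.ALU  tail

PAIRS = 2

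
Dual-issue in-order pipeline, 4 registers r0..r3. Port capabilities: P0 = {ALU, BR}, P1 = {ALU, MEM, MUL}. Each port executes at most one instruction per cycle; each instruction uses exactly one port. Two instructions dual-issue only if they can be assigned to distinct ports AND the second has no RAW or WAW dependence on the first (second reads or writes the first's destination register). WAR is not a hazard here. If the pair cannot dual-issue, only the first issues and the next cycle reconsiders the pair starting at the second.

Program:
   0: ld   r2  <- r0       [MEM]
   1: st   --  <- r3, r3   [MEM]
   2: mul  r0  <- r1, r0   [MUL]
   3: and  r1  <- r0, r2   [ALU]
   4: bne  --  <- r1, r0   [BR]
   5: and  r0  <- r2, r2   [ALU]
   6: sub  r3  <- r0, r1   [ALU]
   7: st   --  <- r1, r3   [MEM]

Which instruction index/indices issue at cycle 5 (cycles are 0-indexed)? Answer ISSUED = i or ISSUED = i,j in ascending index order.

  cy0 -> i0 (ld) no-port MEM/MEM
  cy1 -> i1 (st) no-port MEM/MUL
  cy2 -> i2 (mul) RAW r0
  cy3 -> i3 (and) RAW r1
  cy4 -> i4/i5 (bne/and) 2-wide
  cy5 -> i6 (sub) RAW r3
  cy6 -> i7 (st) tail

ISSUED = 6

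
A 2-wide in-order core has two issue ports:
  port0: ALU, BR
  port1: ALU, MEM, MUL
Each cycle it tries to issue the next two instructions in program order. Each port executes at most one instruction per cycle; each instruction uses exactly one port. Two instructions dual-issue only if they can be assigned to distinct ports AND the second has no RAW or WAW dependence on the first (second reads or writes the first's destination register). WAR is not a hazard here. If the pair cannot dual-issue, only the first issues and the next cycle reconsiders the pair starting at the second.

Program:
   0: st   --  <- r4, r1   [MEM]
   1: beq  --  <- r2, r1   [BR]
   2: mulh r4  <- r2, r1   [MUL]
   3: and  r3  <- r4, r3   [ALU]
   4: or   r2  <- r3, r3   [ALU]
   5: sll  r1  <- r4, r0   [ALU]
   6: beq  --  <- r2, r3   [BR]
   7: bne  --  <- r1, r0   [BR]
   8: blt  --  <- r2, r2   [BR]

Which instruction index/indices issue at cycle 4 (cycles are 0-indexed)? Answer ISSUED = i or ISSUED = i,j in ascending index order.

0. st.MEM/beq.BR @i0/i1  | 2-wide
1. mulh.MUL @i2  | RAW r4
2. and.ALU @i3  | RAW r3
3. or.ALU/sll.ALU @i4/i5  | 2-wide
4. beq.BR @i6  | no-port BR/BR
5. bne.BR @i7  | no-port BR/BR
6. blt.BR @i8  | tail

ISSUED = 6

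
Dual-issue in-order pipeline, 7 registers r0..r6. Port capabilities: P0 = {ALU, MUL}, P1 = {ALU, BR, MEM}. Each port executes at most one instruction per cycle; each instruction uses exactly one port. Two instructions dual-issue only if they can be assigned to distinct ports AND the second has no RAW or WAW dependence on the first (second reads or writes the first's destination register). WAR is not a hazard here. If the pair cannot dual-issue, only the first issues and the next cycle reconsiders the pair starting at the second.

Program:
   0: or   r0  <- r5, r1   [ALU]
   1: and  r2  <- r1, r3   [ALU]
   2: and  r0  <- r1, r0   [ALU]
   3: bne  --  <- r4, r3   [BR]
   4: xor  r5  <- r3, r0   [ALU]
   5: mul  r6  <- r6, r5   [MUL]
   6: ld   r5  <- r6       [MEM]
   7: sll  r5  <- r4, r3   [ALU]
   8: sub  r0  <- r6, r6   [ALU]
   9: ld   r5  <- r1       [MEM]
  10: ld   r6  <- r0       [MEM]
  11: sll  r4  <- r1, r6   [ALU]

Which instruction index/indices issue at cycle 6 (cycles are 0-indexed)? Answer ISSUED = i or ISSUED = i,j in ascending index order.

0. or+and @i0+i1  | pair
1. and+bne @i2+i3  | pair
2. xor @i4  | RAW r5
3. mul @i5  | RAW r6
4. ld @i6  | WAW r5
5. sll+sub @i7+i8  | pair
6. ld @i9  | no-port MEM/MEM
7. ld @i10  | RAW r6
8. sll @i11  | tail

ISSUED = 9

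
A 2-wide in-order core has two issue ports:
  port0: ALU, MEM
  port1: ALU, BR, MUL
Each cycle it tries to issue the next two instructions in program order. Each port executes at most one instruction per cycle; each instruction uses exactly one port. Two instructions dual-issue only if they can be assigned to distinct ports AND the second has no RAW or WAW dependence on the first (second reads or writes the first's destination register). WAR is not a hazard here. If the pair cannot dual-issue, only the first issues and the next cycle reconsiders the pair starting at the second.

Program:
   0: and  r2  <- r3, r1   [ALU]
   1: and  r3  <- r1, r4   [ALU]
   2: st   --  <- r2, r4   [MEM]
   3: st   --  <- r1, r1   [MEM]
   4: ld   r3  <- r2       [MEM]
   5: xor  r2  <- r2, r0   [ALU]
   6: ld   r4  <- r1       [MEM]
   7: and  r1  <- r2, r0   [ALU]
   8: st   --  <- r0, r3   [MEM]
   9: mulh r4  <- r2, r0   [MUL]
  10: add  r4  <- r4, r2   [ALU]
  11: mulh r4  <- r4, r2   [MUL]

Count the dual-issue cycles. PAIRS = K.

  cy0 -> i0,i1 (and/and) pair
  cy1 -> i2 (st) no-port MEM/MEM
  cy2 -> i3 (st) no-port MEM/MEM
  cy3 -> i4,i5 (ld/xor) pair
  cy4 -> i6,i7 (ld/and) pair
  cy5 -> i8,i9 (st/mulh) pair
  cy6 -> i10 (add) RAW+WAW r4
  cy7 -> i11 (mulh) tail

PAIRS = 4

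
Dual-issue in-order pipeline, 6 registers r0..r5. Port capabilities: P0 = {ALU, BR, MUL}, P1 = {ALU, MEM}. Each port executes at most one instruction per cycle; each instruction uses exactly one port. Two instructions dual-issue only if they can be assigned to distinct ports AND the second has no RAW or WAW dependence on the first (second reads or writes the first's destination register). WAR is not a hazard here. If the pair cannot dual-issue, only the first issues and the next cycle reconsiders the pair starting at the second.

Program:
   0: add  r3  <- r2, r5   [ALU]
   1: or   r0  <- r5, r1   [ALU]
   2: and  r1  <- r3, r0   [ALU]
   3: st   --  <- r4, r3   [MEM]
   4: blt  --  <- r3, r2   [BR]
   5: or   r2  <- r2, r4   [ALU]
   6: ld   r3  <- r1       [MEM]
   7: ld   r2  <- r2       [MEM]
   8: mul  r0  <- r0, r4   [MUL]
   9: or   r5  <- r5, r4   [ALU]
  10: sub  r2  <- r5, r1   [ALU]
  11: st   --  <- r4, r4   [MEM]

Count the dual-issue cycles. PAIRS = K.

[0] i0/i1  add+or  -- pair
[1] i2/i3  and+st  -- pair
[2] i4/i5  blt+or  -- pair
[3] i6  ld  -- no-port MEM/MEM
[4] i7/i8  ld+mul  -- pair
[5] i9  or  -- RAW r5
[6] i10/i11  sub+st  -- pair

PAIRS = 5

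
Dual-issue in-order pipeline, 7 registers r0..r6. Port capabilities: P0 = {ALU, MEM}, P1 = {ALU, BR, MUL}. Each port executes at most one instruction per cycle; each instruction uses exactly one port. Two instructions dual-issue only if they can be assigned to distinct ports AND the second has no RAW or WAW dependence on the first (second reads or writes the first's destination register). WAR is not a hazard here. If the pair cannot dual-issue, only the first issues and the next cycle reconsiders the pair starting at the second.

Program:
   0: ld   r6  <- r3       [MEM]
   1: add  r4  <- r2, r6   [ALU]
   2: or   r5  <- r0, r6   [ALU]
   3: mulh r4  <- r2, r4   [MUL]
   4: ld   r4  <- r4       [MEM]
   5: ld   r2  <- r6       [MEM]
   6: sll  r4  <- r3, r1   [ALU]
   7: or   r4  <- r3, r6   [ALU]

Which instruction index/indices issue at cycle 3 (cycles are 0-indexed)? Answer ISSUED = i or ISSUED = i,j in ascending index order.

ISSUED = 4

  cy0 -> i0 (ld) RAW r6
  cy1 -> i1+i2 (add+or) 2-wide
  cy2 -> i3 (mulh) RAW+WAW r4
  cy3 -> i4 (ld) no-port MEM/MEM
  cy4 -> i5+i6 (ld+sll) 2-wide
  cy5 -> i7 (or) tail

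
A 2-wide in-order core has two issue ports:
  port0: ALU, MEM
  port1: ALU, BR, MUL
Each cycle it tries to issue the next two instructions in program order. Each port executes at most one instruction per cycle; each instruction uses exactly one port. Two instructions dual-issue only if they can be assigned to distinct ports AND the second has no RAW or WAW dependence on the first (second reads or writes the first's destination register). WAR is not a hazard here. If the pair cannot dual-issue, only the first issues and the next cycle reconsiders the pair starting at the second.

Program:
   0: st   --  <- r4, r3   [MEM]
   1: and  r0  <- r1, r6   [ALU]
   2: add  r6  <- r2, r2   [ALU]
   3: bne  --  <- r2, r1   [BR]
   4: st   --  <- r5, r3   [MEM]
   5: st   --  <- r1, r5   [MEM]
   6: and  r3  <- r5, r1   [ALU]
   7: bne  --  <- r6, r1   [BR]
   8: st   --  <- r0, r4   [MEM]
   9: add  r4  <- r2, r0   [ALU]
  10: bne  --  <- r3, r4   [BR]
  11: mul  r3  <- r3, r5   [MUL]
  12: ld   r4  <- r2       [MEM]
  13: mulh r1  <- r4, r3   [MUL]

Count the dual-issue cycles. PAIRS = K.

PAIRS = 5

[0] i0+i1  st.MEM;and.ALU  -- 2-wide
[1] i2+i3  add.ALU;bne.BR  -- 2-wide
[2] i4  st.MEM  -- no-port MEM/MEM
[3] i5+i6  st.MEM;and.ALU  -- 2-wide
[4] i7+i8  bne.BR;st.MEM  -- 2-wide
[5] i9  add.ALU  -- RAW r4
[6] i10  bne.BR  -- no-port BR/MUL
[7] i11+i12  mul.MUL;ld.MEM  -- 2-wide
[8] i13  mulh.MUL  -- tail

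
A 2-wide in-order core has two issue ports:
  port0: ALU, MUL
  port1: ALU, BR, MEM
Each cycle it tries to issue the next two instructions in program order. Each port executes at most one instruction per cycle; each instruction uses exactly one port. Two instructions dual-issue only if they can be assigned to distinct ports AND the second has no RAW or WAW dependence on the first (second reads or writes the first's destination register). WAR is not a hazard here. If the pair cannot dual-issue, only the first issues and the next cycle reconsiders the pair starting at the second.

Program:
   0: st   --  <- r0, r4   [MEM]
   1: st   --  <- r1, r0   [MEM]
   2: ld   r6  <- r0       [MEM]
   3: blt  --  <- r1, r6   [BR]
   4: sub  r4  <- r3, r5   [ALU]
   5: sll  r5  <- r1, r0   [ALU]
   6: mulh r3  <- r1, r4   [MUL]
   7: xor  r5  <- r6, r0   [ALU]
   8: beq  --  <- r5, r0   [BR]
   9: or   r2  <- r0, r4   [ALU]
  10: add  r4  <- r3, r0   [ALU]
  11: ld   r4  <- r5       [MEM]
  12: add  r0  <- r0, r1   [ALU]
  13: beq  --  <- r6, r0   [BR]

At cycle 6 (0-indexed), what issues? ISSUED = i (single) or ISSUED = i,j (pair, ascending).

0. st @i0  | no-port MEM/MEM
1. st @i1  | no-port MEM/MEM
2. ld @i2  | no-port MEM/BR
3. blt/sub @i3+i4  | 2-wide
4. sll/mulh @i5+i6  | 2-wide
5. xor @i7  | RAW r5
6. beq/or @i8+i9  | 2-wide
7. add @i10  | WAW r4
8. ld/add @i11+i12  | 2-wide
9. beq @i13  | tail

ISSUED = 8,9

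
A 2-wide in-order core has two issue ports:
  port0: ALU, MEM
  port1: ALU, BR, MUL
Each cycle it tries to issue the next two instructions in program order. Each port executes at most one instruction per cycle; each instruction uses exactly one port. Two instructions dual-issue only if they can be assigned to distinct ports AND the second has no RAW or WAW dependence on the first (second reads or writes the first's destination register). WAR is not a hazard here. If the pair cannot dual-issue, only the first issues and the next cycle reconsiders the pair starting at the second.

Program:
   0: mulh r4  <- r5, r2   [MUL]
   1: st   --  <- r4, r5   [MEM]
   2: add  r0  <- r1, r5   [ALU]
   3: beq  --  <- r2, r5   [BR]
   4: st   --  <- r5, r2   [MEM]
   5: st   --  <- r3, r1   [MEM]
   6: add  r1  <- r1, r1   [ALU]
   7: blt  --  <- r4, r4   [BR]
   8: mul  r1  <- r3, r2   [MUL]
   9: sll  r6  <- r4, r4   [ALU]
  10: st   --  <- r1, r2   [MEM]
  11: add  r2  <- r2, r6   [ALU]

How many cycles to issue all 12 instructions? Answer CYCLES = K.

#0 head=0: mulh i0 RAW r4
#1 head=1: st+add i1/i2 dual
#2 head=3: beq+st i3/i4 dual
#3 head=5: st+add i5/i6 dual
#4 head=7: blt i7 no-port BR/MUL
#5 head=8: mul+sll i8/i9 dual
#6 head=10: st+add i10/i11 dual

CYCLES = 7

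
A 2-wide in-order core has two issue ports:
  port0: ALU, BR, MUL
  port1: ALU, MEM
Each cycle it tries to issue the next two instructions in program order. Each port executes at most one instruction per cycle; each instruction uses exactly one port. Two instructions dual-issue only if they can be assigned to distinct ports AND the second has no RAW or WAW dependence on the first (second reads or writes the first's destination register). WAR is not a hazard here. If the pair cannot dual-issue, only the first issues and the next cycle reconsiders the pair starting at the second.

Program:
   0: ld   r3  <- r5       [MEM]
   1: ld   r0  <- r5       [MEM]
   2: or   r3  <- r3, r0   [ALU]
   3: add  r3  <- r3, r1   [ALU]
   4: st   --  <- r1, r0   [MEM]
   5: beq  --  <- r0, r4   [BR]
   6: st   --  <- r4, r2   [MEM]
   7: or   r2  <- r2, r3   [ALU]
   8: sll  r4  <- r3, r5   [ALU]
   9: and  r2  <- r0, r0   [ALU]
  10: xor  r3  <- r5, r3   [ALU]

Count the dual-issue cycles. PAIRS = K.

c0: i0 ld.MEM  no-port MEM/MEM
c1: i1 ld.MEM  RAW r0
c2: i2 or.ALU  RAW+WAW r3
c3: i3&i4 add.ALU st.MEM  dual
c4: i5&i6 beq.BR st.MEM  dual
c5: i7&i8 or.ALU sll.ALU  dual
c6: i9&i10 and.ALU xor.ALU  dual

PAIRS = 4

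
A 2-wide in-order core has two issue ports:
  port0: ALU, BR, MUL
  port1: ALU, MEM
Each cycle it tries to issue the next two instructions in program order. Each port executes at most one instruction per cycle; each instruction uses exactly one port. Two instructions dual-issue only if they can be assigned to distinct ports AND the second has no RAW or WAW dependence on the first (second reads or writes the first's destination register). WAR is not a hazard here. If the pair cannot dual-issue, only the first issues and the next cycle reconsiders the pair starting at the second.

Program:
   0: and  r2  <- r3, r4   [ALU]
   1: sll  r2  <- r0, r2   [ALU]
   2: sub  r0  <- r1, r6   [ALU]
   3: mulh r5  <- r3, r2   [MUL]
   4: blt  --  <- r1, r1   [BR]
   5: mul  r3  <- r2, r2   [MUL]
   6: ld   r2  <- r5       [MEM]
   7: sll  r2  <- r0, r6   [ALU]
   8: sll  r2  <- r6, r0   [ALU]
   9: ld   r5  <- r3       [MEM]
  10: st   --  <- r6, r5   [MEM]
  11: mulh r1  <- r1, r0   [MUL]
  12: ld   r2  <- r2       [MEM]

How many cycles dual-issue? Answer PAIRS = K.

PAIRS = 4

t=0 i0:and.ALU ; RAW+WAW r2
t=1 i1/i2:sll.ALU/sub.ALU ; pair
t=2 i3:mulh.MUL ; no-port MUL/BR
t=3 i4:blt.BR ; no-port BR/MUL
t=4 i5/i6:mul.MUL/ld.MEM ; pair
t=5 i7:sll.ALU ; WAW r2
t=6 i8/i9:sll.ALU/ld.MEM ; pair
t=7 i10/i11:st.MEM/mulh.MUL ; pair
t=8 i12:ld.MEM ; tail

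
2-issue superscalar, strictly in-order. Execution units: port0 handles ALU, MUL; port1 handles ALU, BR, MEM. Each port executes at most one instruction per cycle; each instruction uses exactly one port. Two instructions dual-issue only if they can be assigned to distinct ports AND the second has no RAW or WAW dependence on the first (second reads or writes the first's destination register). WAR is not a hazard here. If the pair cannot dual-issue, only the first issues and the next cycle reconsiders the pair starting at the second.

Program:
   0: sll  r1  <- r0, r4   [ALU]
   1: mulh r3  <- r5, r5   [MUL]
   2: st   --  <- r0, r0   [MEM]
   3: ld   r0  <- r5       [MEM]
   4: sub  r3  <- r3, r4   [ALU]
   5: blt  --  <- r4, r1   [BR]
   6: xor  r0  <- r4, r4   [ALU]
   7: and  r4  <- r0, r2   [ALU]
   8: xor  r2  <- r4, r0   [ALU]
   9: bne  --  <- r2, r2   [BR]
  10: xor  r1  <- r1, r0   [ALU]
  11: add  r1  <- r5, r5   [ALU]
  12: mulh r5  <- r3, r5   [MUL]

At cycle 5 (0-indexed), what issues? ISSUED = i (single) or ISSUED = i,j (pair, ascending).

0. sll.ALU mulh.MUL @i0+i1  | dual
1. st.MEM @i2  | no-port MEM/MEM
2. ld.MEM sub.ALU @i3+i4  | dual
3. blt.BR xor.ALU @i5+i6  | dual
4. and.ALU @i7  | RAW r4
5. xor.ALU @i8  | RAW r2
6. bne.BR xor.ALU @i9+i10  | dual
7. add.ALU mulh.MUL @i11+i12  | dual

ISSUED = 8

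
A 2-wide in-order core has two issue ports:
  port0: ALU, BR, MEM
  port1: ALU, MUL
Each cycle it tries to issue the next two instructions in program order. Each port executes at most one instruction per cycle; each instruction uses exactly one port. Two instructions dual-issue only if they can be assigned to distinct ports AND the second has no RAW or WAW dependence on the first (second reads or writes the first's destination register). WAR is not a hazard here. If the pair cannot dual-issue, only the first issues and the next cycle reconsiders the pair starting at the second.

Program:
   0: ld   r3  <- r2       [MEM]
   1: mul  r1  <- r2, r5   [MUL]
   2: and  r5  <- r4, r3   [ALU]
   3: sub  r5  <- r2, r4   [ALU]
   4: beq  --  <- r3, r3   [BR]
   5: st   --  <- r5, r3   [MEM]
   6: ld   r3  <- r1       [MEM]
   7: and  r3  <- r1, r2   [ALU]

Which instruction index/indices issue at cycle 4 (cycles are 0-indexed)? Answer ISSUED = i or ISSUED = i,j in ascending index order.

  cy0 -> i0,i1 (ld+mul) dual
  cy1 -> i2 (and) WAW r5
  cy2 -> i3,i4 (sub+beq) dual
  cy3 -> i5 (st) no-port MEM/MEM
  cy4 -> i6 (ld) WAW r3
  cy5 -> i7 (and) tail

ISSUED = 6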